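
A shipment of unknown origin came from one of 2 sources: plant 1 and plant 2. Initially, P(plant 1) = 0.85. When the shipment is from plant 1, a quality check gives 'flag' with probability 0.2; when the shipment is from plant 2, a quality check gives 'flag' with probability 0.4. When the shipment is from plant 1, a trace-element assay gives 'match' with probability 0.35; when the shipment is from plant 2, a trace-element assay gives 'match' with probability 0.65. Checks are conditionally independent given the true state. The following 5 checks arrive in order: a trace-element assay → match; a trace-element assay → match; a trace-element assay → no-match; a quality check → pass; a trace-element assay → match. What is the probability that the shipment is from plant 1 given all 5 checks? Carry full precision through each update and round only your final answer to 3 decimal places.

0.687

Apply Bayes' rule sequentially, carrying P(plant 1) forward.
After a trace-element assay='match': P(plant 1) = 0.35·0.8500 / (0.35·0.8500 + 0.65·0.1500) ≈ 0.7532
After a trace-element assay='match': P(plant 1) = 0.35·0.7532 / (0.35·0.7532 + 0.65·0.2468) ≈ 0.6216
After a trace-element assay='no-match': P(plant 1) = 0.65·0.6216 / (0.65·0.6216 + 0.35·0.3784) ≈ 0.7532
After a quality check='pass': P(plant 1) = 0.8·0.7532 / (0.8·0.7532 + 0.6·0.2468) ≈ 0.8027
After a trace-element assay='match': P(plant 1) = 0.35·0.8027 / (0.35·0.8027 + 0.65·0.1973) ≈ 0.6866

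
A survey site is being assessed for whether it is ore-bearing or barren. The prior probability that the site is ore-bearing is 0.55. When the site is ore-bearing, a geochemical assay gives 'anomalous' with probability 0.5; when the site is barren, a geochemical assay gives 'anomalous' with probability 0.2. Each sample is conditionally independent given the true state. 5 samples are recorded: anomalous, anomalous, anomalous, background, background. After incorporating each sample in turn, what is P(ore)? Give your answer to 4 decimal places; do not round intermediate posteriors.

0.8818

After 'anomalous': P(ore) = 0.5·0.5500 / (0.5·0.5500 + 0.2·0.4500) ≈ 0.7534
After 'anomalous': P(ore) = 0.5·0.7534 / (0.5·0.7534 + 0.2·0.2466) ≈ 0.8842
After 'anomalous': P(ore) = 0.5·0.8842 / (0.5·0.8842 + 0.2·0.1158) ≈ 0.9502
After 'background': P(ore) = 0.5·0.9502 / (0.5·0.9502 + 0.8·0.0498) ≈ 0.9227
After 'background': P(ore) = 0.5·0.9227 / (0.5·0.9227 + 0.8·0.0773) ≈ 0.8818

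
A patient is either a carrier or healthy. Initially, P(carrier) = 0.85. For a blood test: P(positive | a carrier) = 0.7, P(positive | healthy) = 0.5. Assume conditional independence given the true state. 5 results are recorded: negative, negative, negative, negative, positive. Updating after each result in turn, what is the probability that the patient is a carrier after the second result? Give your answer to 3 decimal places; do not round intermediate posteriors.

0.671

After 'negative': P(carrier) = 0.3·0.8500 / (0.3·0.8500 + 0.5·0.1500) ≈ 0.7727
After 'negative': P(carrier) = 0.3·0.7727 / (0.3·0.7727 + 0.5·0.2273) ≈ 0.6711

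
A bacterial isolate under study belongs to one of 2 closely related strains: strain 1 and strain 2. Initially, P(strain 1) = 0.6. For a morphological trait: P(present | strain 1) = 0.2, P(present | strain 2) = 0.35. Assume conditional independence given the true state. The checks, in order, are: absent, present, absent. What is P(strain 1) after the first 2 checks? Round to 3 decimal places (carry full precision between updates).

0.513

After 'absent': P(strain 1) = 0.8·0.6000 / (0.8·0.6000 + 0.65·0.4000) ≈ 0.6486
After 'present': P(strain 1) = 0.2·0.6486 / (0.2·0.6486 + 0.35·0.3514) ≈ 0.5134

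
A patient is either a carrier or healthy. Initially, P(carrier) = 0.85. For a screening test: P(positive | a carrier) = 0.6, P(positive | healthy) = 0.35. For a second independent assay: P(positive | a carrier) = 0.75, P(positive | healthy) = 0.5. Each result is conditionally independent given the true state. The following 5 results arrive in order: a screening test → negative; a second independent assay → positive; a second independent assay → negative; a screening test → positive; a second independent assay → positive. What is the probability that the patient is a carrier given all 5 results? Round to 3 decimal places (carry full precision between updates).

0.871

After a screening test='negative': P(carrier) = 0.4·0.8500 / (0.4·0.8500 + 0.65·0.1500) ≈ 0.7771
After a second independent assay='positive': P(carrier) = 0.75·0.7771 / (0.75·0.7771 + 0.5·0.2229) ≈ 0.8395
After a second independent assay='negative': P(carrier) = 0.25·0.8395 / (0.25·0.8395 + 0.5·0.1605) ≈ 0.7234
After a screening test='positive': P(carrier) = 0.6·0.7234 / (0.6·0.7234 + 0.35·0.2766) ≈ 0.8176
After a second independent assay='positive': P(carrier) = 0.75·0.8176 / (0.75·0.8176 + 0.5·0.1824) ≈ 0.8706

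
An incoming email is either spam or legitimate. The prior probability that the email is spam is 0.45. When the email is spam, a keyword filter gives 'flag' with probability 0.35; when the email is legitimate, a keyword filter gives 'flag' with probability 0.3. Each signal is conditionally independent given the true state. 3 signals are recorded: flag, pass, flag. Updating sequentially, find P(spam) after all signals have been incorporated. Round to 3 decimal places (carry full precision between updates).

After 'flag': P(spam) = 0.35·0.4500 / (0.35·0.4500 + 0.3·0.5500) ≈ 0.4884
After 'pass': P(spam) = 0.65·0.4884 / (0.65·0.4884 + 0.7·0.5116) ≈ 0.4699
After 'flag': P(spam) = 0.35·0.4699 / (0.35·0.4699 + 0.3·0.5301) ≈ 0.5084

0.508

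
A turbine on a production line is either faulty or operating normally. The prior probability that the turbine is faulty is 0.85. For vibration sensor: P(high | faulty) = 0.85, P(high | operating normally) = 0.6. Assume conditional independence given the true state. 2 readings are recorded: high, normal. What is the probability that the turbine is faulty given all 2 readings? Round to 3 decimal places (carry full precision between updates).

Apply Bayes' rule sequentially, carrying P(faulty) forward.
After 'high': P(faulty) = 0.85·0.8500 / (0.85·0.8500 + 0.6·0.1500) ≈ 0.8892
After 'normal': P(faulty) = 0.15·0.8892 / (0.15·0.8892 + 0.4·0.1108) ≈ 0.7506

0.751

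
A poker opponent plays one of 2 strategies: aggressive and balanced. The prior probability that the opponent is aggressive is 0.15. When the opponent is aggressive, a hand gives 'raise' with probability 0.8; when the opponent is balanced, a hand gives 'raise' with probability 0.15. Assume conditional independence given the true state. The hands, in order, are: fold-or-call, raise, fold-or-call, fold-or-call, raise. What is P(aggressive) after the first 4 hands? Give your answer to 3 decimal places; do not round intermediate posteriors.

0.012

After 'fold-or-call': P(aggressive) = 0.2·0.1500 / (0.2·0.1500 + 0.85·0.8500) ≈ 0.0399
After 'raise': P(aggressive) = 0.8·0.0399 / (0.8·0.0399 + 0.15·0.9601) ≈ 0.1813
After 'fold-or-call': P(aggressive) = 0.2·0.1813 / (0.2·0.1813 + 0.85·0.8187) ≈ 0.0495
After 'fold-or-call': P(aggressive) = 0.2·0.0495 / (0.2·0.0495 + 0.85·0.9505) ≈ 0.0121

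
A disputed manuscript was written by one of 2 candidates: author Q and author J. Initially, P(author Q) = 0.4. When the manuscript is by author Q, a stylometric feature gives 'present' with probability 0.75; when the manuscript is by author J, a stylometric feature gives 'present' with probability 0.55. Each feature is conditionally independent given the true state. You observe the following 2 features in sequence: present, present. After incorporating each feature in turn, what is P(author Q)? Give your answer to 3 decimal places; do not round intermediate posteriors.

0.554

After 'present': P(author Q) = 0.75·0.4000 / (0.75·0.4000 + 0.55·0.6000) ≈ 0.4762
After 'present': P(author Q) = 0.75·0.4762 / (0.75·0.4762 + 0.55·0.5238) ≈ 0.5535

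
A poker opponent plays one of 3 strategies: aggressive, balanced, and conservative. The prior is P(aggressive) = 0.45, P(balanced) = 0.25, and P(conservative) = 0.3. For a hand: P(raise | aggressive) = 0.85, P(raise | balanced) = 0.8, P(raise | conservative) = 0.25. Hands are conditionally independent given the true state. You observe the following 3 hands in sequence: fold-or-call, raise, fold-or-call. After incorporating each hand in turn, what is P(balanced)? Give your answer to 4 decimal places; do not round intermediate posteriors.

0.1361

After 'fold-or-call': normaliser = 0.15·0.4500 + 0.2·0.2500 + 0.75·0.3000; P(aggressive) ≈ 0.1971, P(balanced) ≈ 0.1460, P(conservative) ≈ 0.6569
After 'raise': normaliser = 0.85·0.1971 + 0.8·0.1460 + 0.25·0.6569; P(aggressive) ≈ 0.3735, P(balanced) ≈ 0.2604, P(conservative) ≈ 0.3662
After 'fold-or-call': normaliser = 0.15·0.3735 + 0.2·0.2604 + 0.75·0.3662; P(aggressive) ≈ 0.1464, P(balanced) ≈ 0.1361, P(conservative) ≈ 0.7176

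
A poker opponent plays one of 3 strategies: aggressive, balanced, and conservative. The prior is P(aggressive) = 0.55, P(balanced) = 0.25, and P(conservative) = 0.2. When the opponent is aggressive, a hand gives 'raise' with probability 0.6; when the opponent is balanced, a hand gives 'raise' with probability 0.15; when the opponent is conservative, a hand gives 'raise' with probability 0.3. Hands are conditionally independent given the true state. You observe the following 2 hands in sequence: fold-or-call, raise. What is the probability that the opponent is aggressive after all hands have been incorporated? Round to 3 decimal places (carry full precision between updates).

After 'fold-or-call': normaliser = 0.4·0.5500 + 0.85·0.2500 + 0.7·0.2000; P(aggressive) ≈ 0.3843, P(balanced) ≈ 0.3712, P(conservative) ≈ 0.2445
After 'raise': normaliser = 0.6·0.3843 + 0.15·0.3712 + 0.3·0.2445; P(aggressive) ≈ 0.6412, P(balanced) ≈ 0.1548, P(conservative) ≈ 0.2040

0.641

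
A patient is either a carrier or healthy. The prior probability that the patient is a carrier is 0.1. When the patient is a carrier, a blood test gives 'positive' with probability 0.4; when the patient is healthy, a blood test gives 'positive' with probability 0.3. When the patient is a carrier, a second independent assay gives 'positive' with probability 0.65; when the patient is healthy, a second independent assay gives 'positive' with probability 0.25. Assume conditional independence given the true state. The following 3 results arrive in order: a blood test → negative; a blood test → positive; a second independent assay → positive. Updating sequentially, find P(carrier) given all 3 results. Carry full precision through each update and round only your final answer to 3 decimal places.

0.248

After a blood test='negative': P(carrier) = 0.6·0.1000 / (0.6·0.1000 + 0.7·0.9000) ≈ 0.0870
After a blood test='positive': P(carrier) = 0.4·0.0870 / (0.4·0.0870 + 0.3·0.9130) ≈ 0.1127
After a second independent assay='positive': P(carrier) = 0.65·0.1127 / (0.65·0.1127 + 0.25·0.8873) ≈ 0.2482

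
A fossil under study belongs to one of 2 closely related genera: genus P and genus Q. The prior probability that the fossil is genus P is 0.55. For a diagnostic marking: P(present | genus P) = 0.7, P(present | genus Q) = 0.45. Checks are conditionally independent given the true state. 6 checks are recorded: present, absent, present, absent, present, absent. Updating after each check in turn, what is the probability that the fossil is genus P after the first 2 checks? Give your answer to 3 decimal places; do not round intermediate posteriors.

0.509

Apply Bayes' rule sequentially, carrying P(genus P) forward.
After 'present': P(genus P) = 0.7·0.5500 / (0.7·0.5500 + 0.45·0.4500) ≈ 0.6553
After 'absent': P(genus P) = 0.3·0.6553 / (0.3·0.6553 + 0.55·0.3447) ≈ 0.5091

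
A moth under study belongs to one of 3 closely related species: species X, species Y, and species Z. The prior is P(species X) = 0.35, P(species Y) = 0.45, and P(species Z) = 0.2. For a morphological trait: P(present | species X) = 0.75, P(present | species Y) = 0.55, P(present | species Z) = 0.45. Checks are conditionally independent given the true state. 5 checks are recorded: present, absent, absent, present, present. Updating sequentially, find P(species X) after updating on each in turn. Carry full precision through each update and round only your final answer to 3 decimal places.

After 'present': normaliser = 0.75·0.3500 + 0.55·0.4500 + 0.45·0.2000; P(species X) ≈ 0.4375, P(species Y) ≈ 0.4125, P(species Z) ≈ 0.1500
After 'absent': normaliser = 0.25·0.4375 + 0.45·0.4125 + 0.55·0.1500; P(species X) ≈ 0.2897, P(species Y) ≈ 0.4917, P(species Z) ≈ 0.2185
After 'absent': normaliser = 0.25·0.2897 + 0.45·0.4917 + 0.55·0.2185; P(species X) ≈ 0.1750, P(species Y) ≈ 0.5346, P(species Z) ≈ 0.2904
After 'present': normaliser = 0.75·0.1750 + 0.55·0.5346 + 0.45·0.2904; P(species X) ≈ 0.2361, P(species Y) ≈ 0.5289, P(species Z) ≈ 0.2351
After 'present': normaliser = 0.75·0.2361 + 0.55·0.5289 + 0.45·0.2351; P(species X) ≈ 0.3086, P(species Y) ≈ 0.5070, P(species Z) ≈ 0.1844

0.309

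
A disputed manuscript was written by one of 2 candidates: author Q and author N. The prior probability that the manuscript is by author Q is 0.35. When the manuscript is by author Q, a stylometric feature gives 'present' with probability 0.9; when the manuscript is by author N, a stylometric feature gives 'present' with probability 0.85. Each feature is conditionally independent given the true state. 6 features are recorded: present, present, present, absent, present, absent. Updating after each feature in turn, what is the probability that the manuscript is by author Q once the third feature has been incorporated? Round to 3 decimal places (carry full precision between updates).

0.390

After 'present': P(author Q) = 0.9·0.3500 / (0.9·0.3500 + 0.85·0.6500) ≈ 0.3631
After 'present': P(author Q) = 0.9·0.3631 / (0.9·0.3631 + 0.85·0.6369) ≈ 0.3764
After 'present': P(author Q) = 0.9·0.3764 / (0.9·0.3764 + 0.85·0.6236) ≈ 0.3899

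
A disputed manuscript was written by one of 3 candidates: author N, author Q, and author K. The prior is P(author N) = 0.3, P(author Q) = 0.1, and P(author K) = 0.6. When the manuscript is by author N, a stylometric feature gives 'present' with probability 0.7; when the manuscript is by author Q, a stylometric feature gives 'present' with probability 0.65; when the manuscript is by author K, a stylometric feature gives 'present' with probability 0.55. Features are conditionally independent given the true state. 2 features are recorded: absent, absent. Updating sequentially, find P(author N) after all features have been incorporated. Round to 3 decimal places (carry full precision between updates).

After 'absent': normaliser = 0.3·0.3000 + 0.35·0.1000 + 0.45·0.6000; P(author N) ≈ 0.2278, P(author Q) ≈ 0.0886, P(author K) ≈ 0.6835
After 'absent': normaliser = 0.3·0.2278 + 0.35·0.0886 + 0.45·0.6835; P(author N) ≈ 0.1680, P(author Q) ≈ 0.0762, P(author K) ≈ 0.7558

0.168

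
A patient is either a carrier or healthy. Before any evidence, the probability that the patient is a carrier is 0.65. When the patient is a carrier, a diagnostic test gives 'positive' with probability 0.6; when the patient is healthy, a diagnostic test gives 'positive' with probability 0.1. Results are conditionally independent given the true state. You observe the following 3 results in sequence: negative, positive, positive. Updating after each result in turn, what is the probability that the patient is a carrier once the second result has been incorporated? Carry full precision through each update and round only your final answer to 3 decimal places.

0.832

Each posterior becomes the prior for the next update.
After 'negative': P(carrier) = 0.4·0.6500 / (0.4·0.6500 + 0.9·0.3500) ≈ 0.4522
After 'positive': P(carrier) = 0.6·0.4522 / (0.6·0.4522 + 0.1·0.5478) ≈ 0.8320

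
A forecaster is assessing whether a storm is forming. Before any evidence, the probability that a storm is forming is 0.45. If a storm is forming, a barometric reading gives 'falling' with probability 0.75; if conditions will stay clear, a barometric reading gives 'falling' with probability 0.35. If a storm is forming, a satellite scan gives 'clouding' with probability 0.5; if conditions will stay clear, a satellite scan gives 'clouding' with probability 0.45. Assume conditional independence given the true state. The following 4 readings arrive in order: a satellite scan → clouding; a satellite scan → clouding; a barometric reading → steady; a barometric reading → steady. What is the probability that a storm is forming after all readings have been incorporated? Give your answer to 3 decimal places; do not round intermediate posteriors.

0.130

Apply Bayes' rule sequentially, carrying P(storm) forward.
After a satellite scan='clouding': P(storm) = 0.5·0.4500 / (0.5·0.4500 + 0.45·0.5500) ≈ 0.4762
After a satellite scan='clouding': P(storm) = 0.5·0.4762 / (0.5·0.4762 + 0.45·0.5238) ≈ 0.5025
After a barometric reading='steady': P(storm) = 0.25·0.5025 / (0.25·0.5025 + 0.65·0.4975) ≈ 0.2798
After a barometric reading='steady': P(storm) = 0.25·0.2798 / (0.25·0.2798 + 0.65·0.7202) ≈ 0.1300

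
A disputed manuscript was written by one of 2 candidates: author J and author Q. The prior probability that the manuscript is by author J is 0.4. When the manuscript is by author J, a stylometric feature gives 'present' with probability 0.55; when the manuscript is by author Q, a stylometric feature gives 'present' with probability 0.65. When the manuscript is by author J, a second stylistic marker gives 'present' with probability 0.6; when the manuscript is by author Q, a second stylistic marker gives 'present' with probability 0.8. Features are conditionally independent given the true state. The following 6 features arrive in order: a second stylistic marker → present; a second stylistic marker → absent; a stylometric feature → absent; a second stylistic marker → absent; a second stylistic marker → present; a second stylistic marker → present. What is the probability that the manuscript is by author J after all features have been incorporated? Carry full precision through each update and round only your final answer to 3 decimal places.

After a second stylistic marker='present': P(author J) = 0.6·0.4000 / (0.6·0.4000 + 0.8·0.6000) ≈ 0.3333
After a second stylistic marker='absent': P(author J) = 0.4·0.3333 / (0.4·0.3333 + 0.2·0.6667) ≈ 0.5000
After a stylometric feature='absent': P(author J) = 0.45·0.5000 / (0.45·0.5000 + 0.35·0.5000) ≈ 0.5625
After a second stylistic marker='absent': P(author J) = 0.4·0.5625 / (0.4·0.5625 + 0.2·0.4375) ≈ 0.7200
After a second stylistic marker='present': P(author J) = 0.6·0.7200 / (0.6·0.7200 + 0.8·0.2800) ≈ 0.6585
After a second stylistic marker='present': P(author J) = 0.6·0.6585 / (0.6·0.6585 + 0.8·0.3415) ≈ 0.5912

0.591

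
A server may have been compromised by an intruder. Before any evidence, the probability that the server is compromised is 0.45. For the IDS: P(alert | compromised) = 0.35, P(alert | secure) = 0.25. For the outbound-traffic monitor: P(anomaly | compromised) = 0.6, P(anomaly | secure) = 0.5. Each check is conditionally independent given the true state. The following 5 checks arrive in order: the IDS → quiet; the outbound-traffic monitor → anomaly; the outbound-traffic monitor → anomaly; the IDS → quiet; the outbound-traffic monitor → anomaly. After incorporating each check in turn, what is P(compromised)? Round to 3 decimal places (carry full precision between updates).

0.515

Each posterior becomes the prior for the next update.
After the IDS='quiet': P(compromised) = 0.65·0.4500 / (0.65·0.4500 + 0.75·0.5500) ≈ 0.4149
After the outbound-traffic monitor='anomaly': P(compromised) = 0.6·0.4149 / (0.6·0.4149 + 0.5·0.5851) ≈ 0.4597
After the outbound-traffic monitor='anomaly': P(compromised) = 0.6·0.4597 / (0.6·0.4597 + 0.5·0.5403) ≈ 0.5052
After the IDS='quiet': P(compromised) = 0.65·0.5052 / (0.65·0.5052 + 0.75·0.4948) ≈ 0.4695
After the outbound-traffic monitor='anomaly': P(compromised) = 0.6·0.4695 / (0.6·0.4695 + 0.5·0.5305) ≈ 0.5150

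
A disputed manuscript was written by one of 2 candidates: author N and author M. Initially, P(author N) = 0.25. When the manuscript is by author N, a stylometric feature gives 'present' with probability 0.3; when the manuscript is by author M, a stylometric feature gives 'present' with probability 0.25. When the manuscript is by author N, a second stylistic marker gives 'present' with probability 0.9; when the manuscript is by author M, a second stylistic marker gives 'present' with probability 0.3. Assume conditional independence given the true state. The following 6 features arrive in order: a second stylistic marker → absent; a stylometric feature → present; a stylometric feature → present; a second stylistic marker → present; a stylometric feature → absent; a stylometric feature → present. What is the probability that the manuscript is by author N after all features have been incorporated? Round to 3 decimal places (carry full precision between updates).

After a second stylistic marker='absent': P(author N) = 0.1·0.2500 / (0.1·0.2500 + 0.7·0.7500) ≈ 0.0455
After a stylometric feature='present': P(author N) = 0.3·0.0455 / (0.3·0.0455 + 0.25·0.9545) ≈ 0.0541
After a stylometric feature='present': P(author N) = 0.3·0.0541 / (0.3·0.0541 + 0.25·0.9459) ≈ 0.0642
After a second stylistic marker='present': P(author N) = 0.9·0.0642 / (0.9·0.0642 + 0.3·0.9358) ≈ 0.1706
After a stylometric feature='absent': P(author N) = 0.7·0.1706 / (0.7·0.1706 + 0.75·0.8294) ≈ 0.1611
After a stylometric feature='present': P(author N) = 0.3·0.1611 / (0.3·0.1611 + 0.25·0.8389) ≈ 0.1873

0.187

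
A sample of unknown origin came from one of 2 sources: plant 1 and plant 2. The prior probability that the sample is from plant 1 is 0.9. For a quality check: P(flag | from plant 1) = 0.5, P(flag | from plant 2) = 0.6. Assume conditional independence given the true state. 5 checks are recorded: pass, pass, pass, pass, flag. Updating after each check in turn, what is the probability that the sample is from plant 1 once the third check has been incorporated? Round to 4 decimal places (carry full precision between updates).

After 'pass': P(plant 1) = 0.5·0.9000 / (0.5·0.9000 + 0.4·0.1000) ≈ 0.9184
After 'pass': P(plant 1) = 0.5·0.9184 / (0.5·0.9184 + 0.4·0.0816) ≈ 0.9336
After 'pass': P(plant 1) = 0.5·0.9336 / (0.5·0.9336 + 0.4·0.0664) ≈ 0.9462

0.9462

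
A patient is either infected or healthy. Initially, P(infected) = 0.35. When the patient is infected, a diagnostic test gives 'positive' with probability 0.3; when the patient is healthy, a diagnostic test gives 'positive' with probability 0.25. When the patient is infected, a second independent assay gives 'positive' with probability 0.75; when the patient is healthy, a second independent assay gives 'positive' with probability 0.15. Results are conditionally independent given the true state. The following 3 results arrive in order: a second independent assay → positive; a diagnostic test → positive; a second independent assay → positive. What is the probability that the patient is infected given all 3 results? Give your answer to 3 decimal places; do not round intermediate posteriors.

After a second independent assay='positive': P(infected) = 0.75·0.3500 / (0.75·0.3500 + 0.15·0.6500) ≈ 0.7292
After a diagnostic test='positive': P(infected) = 0.3·0.7292 / (0.3·0.7292 + 0.25·0.2708) ≈ 0.7636
After a second independent assay='positive': P(infected) = 0.75·0.7636 / (0.75·0.7636 + 0.15·0.2364) ≈ 0.9417

0.942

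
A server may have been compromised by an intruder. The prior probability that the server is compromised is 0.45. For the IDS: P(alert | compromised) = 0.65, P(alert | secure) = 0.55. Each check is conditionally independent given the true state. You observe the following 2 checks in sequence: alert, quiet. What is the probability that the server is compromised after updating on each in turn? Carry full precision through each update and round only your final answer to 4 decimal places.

0.4292

After 'alert': P(compromised) = 0.65·0.4500 / (0.65·0.4500 + 0.55·0.5500) ≈ 0.4916
After 'quiet': P(compromised) = 0.35·0.4916 / (0.35·0.4916 + 0.45·0.5084) ≈ 0.4292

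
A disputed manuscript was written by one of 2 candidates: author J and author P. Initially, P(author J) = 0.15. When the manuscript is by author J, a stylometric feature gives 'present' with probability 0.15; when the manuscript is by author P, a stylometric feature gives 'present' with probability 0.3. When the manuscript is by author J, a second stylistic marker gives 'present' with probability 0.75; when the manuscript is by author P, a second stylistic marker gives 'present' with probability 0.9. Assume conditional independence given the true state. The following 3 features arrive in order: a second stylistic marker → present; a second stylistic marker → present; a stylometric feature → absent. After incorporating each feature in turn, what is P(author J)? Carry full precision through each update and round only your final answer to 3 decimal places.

0.130

Each posterior becomes the prior for the next update.
After a second stylistic marker='present': P(author J) = 0.75·0.1500 / (0.75·0.1500 + 0.9·0.8500) ≈ 0.1282
After a second stylistic marker='present': P(author J) = 0.75·0.1282 / (0.75·0.1282 + 0.9·0.8718) ≈ 0.1092
After a stylometric feature='absent': P(author J) = 0.85·0.1092 / (0.85·0.1092 + 0.7·0.8908) ≈ 0.1295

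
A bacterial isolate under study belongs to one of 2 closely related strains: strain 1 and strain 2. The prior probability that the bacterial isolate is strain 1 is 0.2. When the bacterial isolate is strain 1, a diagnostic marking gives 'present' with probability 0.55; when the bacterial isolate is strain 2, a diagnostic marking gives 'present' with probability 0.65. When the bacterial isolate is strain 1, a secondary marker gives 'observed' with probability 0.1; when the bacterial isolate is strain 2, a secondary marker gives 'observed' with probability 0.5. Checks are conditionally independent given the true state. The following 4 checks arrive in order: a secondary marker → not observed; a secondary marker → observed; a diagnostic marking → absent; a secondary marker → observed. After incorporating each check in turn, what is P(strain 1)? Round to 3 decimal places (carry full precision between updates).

After a secondary marker='not observed': P(strain 1) = 0.9·0.2000 / (0.9·0.2000 + 0.5·0.8000) ≈ 0.3103
After a secondary marker='observed': P(strain 1) = 0.1·0.3103 / (0.1·0.3103 + 0.5·0.6897) ≈ 0.0826
After a diagnostic marking='absent': P(strain 1) = 0.45·0.0826 / (0.45·0.0826 + 0.35·0.9174) ≈ 0.1037
After a secondary marker='observed': P(strain 1) = 0.1·0.1037 / (0.1·0.1037 + 0.5·0.8963) ≈ 0.0226

0.023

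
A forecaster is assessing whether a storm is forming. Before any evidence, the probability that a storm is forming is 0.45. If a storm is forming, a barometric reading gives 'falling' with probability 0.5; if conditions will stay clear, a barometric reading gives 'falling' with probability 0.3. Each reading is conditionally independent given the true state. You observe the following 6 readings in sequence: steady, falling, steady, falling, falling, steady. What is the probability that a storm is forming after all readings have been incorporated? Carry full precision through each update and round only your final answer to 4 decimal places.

0.5799

After 'steady': P(storm) = 0.5·0.4500 / (0.5·0.4500 + 0.7·0.5500) ≈ 0.3689
After 'falling': P(storm) = 0.5·0.3689 / (0.5·0.3689 + 0.3·0.6311) ≈ 0.4934
After 'steady': P(storm) = 0.5·0.4934 / (0.5·0.4934 + 0.7·0.5066) ≈ 0.4103
After 'falling': P(storm) = 0.5·0.4103 / (0.5·0.4103 + 0.3·0.5897) ≈ 0.5369
After 'falling': P(storm) = 0.5·0.5369 / (0.5·0.5369 + 0.3·0.4631) ≈ 0.6590
After 'steady': P(storm) = 0.5·0.6590 / (0.5·0.6590 + 0.7·0.3410) ≈ 0.5799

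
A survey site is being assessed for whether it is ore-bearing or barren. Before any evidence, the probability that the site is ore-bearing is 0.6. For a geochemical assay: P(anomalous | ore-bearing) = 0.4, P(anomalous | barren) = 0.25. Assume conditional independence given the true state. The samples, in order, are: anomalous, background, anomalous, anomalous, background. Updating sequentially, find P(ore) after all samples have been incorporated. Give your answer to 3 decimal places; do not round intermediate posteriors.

Each posterior becomes the prior for the next update.
After 'anomalous': P(ore) = 0.4·0.6000 / (0.4·0.6000 + 0.25·0.4000) ≈ 0.7059
After 'background': P(ore) = 0.6·0.7059 / (0.6·0.7059 + 0.75·0.2941) ≈ 0.6575
After 'anomalous': P(ore) = 0.4·0.6575 / (0.4·0.6575 + 0.25·0.3425) ≈ 0.7544
After 'anomalous': P(ore) = 0.4·0.7544 / (0.4·0.7544 + 0.25·0.2456) ≈ 0.8309
After 'background': P(ore) = 0.6·0.8309 / (0.6·0.8309 + 0.75·0.1691) ≈ 0.7972

0.797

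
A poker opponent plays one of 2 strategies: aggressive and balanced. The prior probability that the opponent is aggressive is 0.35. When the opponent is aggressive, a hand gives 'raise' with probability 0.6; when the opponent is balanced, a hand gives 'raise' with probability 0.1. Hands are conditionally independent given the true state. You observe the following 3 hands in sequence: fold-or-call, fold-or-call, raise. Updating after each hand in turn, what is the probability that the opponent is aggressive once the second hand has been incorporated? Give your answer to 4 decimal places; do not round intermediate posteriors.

After 'fold-or-call': P(aggressive) = 0.4·0.3500 / (0.4·0.3500 + 0.9·0.6500) ≈ 0.1931
After 'fold-or-call': P(aggressive) = 0.4·0.1931 / (0.4·0.1931 + 0.9·0.8069) ≈ 0.0961

0.0961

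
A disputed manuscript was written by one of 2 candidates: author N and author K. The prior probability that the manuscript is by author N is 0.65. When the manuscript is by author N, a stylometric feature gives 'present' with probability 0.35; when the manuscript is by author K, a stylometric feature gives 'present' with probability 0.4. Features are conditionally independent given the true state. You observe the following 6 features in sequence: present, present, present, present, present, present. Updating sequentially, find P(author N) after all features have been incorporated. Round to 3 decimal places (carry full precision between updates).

0.455

After 'present': P(author N) = 0.35·0.6500 / (0.35·0.6500 + 0.4·0.3500) ≈ 0.6190
After 'present': P(author N) = 0.35·0.6190 / (0.35·0.6190 + 0.4·0.3810) ≈ 0.5871
After 'present': P(author N) = 0.35·0.5871 / (0.35·0.5871 + 0.4·0.4129) ≈ 0.5544
After 'present': P(author N) = 0.35·0.5544 / (0.35·0.5544 + 0.4·0.4456) ≈ 0.5212
After 'present': P(author N) = 0.35·0.5212 / (0.35·0.5212 + 0.4·0.4788) ≈ 0.4878
After 'present': P(author N) = 0.35·0.4878 / (0.35·0.4878 + 0.4·0.5122) ≈ 0.4546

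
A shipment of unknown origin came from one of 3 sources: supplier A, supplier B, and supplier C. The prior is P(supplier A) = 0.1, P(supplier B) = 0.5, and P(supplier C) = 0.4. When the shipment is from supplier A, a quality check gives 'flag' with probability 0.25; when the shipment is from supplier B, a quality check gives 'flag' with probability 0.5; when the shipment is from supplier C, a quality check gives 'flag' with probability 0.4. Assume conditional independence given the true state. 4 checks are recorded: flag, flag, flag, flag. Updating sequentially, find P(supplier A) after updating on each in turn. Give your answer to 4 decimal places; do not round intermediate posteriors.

0.0093

After 'flag': normaliser = 0.25·0.1000 + 0.5·0.5000 + 0.4·0.4000; P(supplier A) ≈ 0.0575, P(supplier B) ≈ 0.5747, P(supplier C) ≈ 0.3678
After 'flag': normaliser = 0.25·0.0575 + 0.5·0.5747 + 0.4·0.3678; P(supplier A) ≈ 0.0320, P(supplier B) ≈ 0.6402, P(supplier C) ≈ 0.3278
After 'flag': normaliser = 0.25·0.0320 + 0.5·0.6402 + 0.4·0.3278; P(supplier A) ≈ 0.0174, P(supplier B) ≈ 0.6971, P(supplier C) ≈ 0.2855
After 'flag': normaliser = 0.25·0.0174 + 0.5·0.6971 + 0.4·0.2855; P(supplier A) ≈ 0.0093, P(supplier B) ≈ 0.7462, P(supplier C) ≈ 0.2445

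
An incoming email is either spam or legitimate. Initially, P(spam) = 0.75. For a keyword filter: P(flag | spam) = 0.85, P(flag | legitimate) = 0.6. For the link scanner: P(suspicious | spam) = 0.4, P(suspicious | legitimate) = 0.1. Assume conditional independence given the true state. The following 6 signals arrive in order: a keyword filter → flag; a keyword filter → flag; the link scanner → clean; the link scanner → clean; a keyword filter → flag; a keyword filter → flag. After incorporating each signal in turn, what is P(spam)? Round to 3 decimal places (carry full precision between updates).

0.843

After a keyword filter='flag': P(spam) = 0.85·0.7500 / (0.85·0.7500 + 0.6·0.2500) ≈ 0.8095
After a keyword filter='flag': P(spam) = 0.85·0.8095 / (0.85·0.8095 + 0.6·0.1905) ≈ 0.8576
After the link scanner='clean': P(spam) = 0.6·0.8576 / (0.6·0.8576 + 0.9·0.1424) ≈ 0.8006
After the link scanner='clean': P(spam) = 0.6·0.8006 / (0.6·0.8006 + 0.9·0.1994) ≈ 0.7280
After a keyword filter='flag': P(spam) = 0.85·0.7280 / (0.85·0.7280 + 0.6·0.2720) ≈ 0.7913
After a keyword filter='flag': P(spam) = 0.85·0.7913 / (0.85·0.7913 + 0.6·0.2087) ≈ 0.8430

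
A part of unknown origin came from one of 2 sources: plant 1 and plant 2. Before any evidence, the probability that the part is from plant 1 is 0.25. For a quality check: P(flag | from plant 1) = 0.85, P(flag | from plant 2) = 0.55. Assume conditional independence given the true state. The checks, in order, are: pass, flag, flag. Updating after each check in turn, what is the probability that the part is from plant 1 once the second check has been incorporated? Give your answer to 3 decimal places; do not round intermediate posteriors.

Each posterior becomes the prior for the next update.
After 'pass': P(plant 1) = 0.15·0.2500 / (0.15·0.2500 + 0.45·0.7500) ≈ 0.1000
After 'flag': P(plant 1) = 0.85·0.1000 / (0.85·0.1000 + 0.55·0.9000) ≈ 0.1466

0.147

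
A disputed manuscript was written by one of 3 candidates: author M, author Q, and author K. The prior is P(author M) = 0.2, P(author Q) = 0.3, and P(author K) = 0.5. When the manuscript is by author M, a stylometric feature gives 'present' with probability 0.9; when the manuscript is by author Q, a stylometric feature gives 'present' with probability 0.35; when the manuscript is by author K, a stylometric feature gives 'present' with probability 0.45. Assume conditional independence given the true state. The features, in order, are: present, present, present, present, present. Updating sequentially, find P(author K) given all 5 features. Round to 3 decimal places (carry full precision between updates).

0.072

After 'present': normaliser = 0.9·0.2000 + 0.35·0.3000 + 0.45·0.5000; P(author M) ≈ 0.3529, P(author Q) ≈ 0.2059, P(author K) ≈ 0.4412
After 'present': normaliser = 0.9·0.3529 + 0.35·0.2059 + 0.45·0.4412; P(author M) ≈ 0.5400, P(author Q) ≈ 0.1225, P(author K) ≈ 0.3375
After 'present': normaliser = 0.9·0.5400 + 0.35·0.1225 + 0.45·0.3375; P(author M) ≈ 0.7139, P(author Q) ≈ 0.0630, P(author K) ≈ 0.2231
After 'present': normaliser = 0.9·0.7139 + 0.35·0.0630 + 0.45·0.2231; P(author M) ≈ 0.8399, P(author Q) ≈ 0.0288, P(author K) ≈ 0.1312
After 'present': normaliser = 0.9·0.8399 + 0.35·0.0288 + 0.45·0.1312; P(author M) ≈ 0.9162, P(author Q) ≈ 0.0122, P(author K) ≈ 0.0716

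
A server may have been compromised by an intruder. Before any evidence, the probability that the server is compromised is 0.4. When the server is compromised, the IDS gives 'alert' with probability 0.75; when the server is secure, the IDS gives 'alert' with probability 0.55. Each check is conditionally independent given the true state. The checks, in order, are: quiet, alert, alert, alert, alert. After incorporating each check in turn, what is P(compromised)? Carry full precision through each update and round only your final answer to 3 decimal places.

After 'quiet': P(compromised) = 0.25·0.4000 / (0.25·0.4000 + 0.45·0.6000) ≈ 0.2703
After 'alert': P(compromised) = 0.75·0.2703 / (0.75·0.2703 + 0.55·0.7297) ≈ 0.3356
After 'alert': P(compromised) = 0.75·0.3356 / (0.75·0.3356 + 0.55·0.6644) ≈ 0.4078
After 'alert': P(compromised) = 0.75·0.4078 / (0.75·0.4078 + 0.55·0.5922) ≈ 0.4843
After 'alert': P(compromised) = 0.75·0.4843 / (0.75·0.4843 + 0.55·0.5157) ≈ 0.5615

0.562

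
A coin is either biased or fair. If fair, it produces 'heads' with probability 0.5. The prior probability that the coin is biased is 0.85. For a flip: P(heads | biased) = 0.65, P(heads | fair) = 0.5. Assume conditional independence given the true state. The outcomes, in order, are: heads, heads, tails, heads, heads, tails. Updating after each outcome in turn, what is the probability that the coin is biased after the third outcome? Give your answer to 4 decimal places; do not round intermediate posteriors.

0.8702

Apply Bayes' rule sequentially, carrying P(biased) forward.
After 'heads': P(biased) = 0.65·0.8500 / (0.65·0.8500 + 0.5·0.1500) ≈ 0.8805
After 'heads': P(biased) = 0.65·0.8805 / (0.65·0.8805 + 0.5·0.1195) ≈ 0.9055
After 'tails': P(biased) = 0.35·0.9055 / (0.35·0.9055 + 0.5·0.0945) ≈ 0.8702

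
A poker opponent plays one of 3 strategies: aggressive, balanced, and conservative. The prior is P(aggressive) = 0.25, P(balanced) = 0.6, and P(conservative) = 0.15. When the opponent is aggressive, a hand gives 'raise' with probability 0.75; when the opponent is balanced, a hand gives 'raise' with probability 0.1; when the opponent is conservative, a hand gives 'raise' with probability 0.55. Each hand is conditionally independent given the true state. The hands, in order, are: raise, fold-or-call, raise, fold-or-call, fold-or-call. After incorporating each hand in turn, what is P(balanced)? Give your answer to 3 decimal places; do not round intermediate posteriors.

0.409

After 'raise': normaliser = 0.75·0.2500 + 0.1·0.6000 + 0.55·0.1500; P(aggressive) ≈ 0.5682, P(balanced) ≈ 0.1818, P(conservative) ≈ 0.2500
After 'fold-or-call': normaliser = 0.25·0.5682 + 0.9·0.1818 + 0.45·0.2500; P(aggressive) ≈ 0.3397, P(balanced) ≈ 0.3913, P(conservative) ≈ 0.2690
After 'raise': normaliser = 0.75·0.3397 + 0.1·0.3913 + 0.55·0.2690; P(aggressive) ≈ 0.5766, P(balanced) ≈ 0.0886, P(conservative) ≈ 0.3349
After 'fold-or-call': normaliser = 0.25·0.5766 + 0.9·0.0886 + 0.45·0.3349; P(aggressive) ≈ 0.3849, P(balanced) ≈ 0.2128, P(conservative) ≈ 0.4023
After 'fold-or-call': normaliser = 0.25·0.3849 + 0.9·0.2128 + 0.45·0.4023; P(aggressive) ≈ 0.2052, P(balanced) ≈ 0.4086, P(conservative) ≈ 0.3862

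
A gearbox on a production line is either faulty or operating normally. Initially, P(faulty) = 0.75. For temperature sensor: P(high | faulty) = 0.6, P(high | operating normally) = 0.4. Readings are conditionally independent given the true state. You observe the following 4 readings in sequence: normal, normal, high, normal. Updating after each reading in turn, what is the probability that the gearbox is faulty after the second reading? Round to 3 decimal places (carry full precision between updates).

After 'normal': P(faulty) = 0.4·0.7500 / (0.4·0.7500 + 0.6·0.2500) ≈ 0.6667
After 'normal': P(faulty) = 0.4·0.6667 / (0.4·0.6667 + 0.6·0.3333) ≈ 0.5714

0.571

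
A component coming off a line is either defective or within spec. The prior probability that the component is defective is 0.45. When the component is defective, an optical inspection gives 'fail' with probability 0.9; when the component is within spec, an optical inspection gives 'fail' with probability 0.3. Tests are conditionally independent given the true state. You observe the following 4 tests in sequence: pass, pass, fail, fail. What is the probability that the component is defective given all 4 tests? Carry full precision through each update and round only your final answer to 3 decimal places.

After 'pass': P(defective) = 0.1·0.4500 / (0.1·0.4500 + 0.7·0.5500) ≈ 0.1047
After 'pass': P(defective) = 0.1·0.1047 / (0.1·0.1047 + 0.7·0.8953) ≈ 0.0164
After 'fail': P(defective) = 0.9·0.0164 / (0.9·0.0164 + 0.3·0.9836) ≈ 0.0477
After 'fail': P(defective) = 0.9·0.0477 / (0.9·0.0477 + 0.3·0.9523) ≈ 0.1306

0.131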